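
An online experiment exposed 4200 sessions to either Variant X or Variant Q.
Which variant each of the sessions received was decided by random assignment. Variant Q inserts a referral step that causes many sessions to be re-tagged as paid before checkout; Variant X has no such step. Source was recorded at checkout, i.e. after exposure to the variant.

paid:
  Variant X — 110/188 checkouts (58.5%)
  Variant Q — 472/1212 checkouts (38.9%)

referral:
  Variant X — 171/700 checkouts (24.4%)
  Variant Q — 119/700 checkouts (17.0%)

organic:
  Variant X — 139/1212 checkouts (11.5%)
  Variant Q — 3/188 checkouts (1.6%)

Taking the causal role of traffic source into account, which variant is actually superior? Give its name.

Variant Q

The stratified and pooled comparisons disagree (Variant X wins within each traffic source; Variant Q wins overall), so the answer turns on the causal role of traffic source.
Traffic source here is a post-treatment variable shaped by the variant; conditioning on it would introduce bias rather than remove it. The overall comparison is the causal one.
Pooled: Variant X 20.0% vs Variant Q 28.3%; Variant Q is higher overall.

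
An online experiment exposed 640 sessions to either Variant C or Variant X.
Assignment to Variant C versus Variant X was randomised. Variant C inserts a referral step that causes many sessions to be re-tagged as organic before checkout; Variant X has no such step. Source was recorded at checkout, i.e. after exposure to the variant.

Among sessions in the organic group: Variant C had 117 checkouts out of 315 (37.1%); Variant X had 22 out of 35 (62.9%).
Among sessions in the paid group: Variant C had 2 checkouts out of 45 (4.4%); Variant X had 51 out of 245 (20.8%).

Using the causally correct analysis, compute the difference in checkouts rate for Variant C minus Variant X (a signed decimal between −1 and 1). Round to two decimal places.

+0.07

Stratifying would compare variants among sessions the variants themselves sorted into traffic source groups — a form of selection on an intermediate. The unconditioned pooled rates give the total causal effect.
The causal difference is the pooled difference: 0.331 − 0.261 = +0.070.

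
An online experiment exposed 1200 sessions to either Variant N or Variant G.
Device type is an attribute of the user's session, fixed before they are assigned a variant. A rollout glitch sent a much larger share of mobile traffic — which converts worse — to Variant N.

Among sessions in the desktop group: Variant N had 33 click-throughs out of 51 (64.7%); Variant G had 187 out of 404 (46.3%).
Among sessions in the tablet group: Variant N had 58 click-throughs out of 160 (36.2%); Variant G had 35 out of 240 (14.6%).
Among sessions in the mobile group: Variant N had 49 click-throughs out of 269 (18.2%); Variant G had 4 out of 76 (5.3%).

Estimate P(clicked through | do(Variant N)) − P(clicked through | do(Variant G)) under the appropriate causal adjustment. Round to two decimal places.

+0.18

The device type-specific comparison favours Variant N throughout, but the pooled figures favour Variant G. The question is whether to condition on device type.
Since device type is a pre-existing factor (not a product of the variant) and it affects the outcome on its own, it is a confounder. The stratified rates, not the pooled rate, identify the causal effect.
Adjusting over the population distribution of device type: 0.379·(0.647−0.463) + 0.333·(0.362−0.146) + 0.287·(0.182−0.053) = +0.179.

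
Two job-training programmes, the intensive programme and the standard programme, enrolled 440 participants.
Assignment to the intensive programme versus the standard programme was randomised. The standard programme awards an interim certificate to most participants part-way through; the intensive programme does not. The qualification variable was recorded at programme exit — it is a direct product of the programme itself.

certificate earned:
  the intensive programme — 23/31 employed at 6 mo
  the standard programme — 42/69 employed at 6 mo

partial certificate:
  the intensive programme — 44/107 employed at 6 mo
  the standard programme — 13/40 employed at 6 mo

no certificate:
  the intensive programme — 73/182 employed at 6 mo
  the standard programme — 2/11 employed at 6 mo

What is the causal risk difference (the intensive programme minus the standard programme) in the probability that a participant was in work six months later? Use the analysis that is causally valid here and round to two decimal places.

The qualification attained during the programme-specific comparison favours the intensive programme throughout, but the pooled figures favour the standard programme. The question is whether to condition on qualification attained during the programme.
Qualification attained during the programme lies on the pathway programme → qualification attained during the programme → outcome, so adjusting for it blocks the indirect effect. For the total causal effect of programme, use the unadjusted pooled rates.
The causal difference is the pooled difference: 0.438 − 0.475 = -0.037.

-0.04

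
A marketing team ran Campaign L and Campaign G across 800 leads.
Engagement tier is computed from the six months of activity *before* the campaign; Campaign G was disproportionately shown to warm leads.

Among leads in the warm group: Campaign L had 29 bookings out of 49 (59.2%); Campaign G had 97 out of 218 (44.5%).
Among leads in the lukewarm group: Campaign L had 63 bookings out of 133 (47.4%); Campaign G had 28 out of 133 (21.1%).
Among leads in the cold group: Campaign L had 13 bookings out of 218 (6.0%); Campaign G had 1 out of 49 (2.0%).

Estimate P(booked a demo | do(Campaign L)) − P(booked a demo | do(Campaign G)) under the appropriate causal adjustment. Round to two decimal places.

Engagement tier differs across campaigns for reasons unrelated to any effect of the campaign itself, and it separately predicts the outcome — a classic confounder. We must compare within engagement tier levels.
Adjusting over the population distribution of engagement tier: 0.334·(0.592−0.445) + 0.333·(0.474−0.211) + 0.334·(0.060−0.020) = +0.150.

+0.15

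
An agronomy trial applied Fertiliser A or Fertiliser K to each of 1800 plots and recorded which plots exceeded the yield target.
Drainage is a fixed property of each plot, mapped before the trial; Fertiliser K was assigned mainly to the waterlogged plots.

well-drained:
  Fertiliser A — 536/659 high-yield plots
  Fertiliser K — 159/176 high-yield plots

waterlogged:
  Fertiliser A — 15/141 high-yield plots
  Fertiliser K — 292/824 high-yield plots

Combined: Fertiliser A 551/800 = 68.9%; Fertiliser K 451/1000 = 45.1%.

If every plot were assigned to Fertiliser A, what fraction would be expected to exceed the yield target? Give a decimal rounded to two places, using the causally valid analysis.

The imbalance in field drainage arose from how plots were allocated, not from anything the fertiliser did; and field drainage independently affects the outcome. The pooled gap is confounded — condition on field drainage.
Standardising Fertiliser A to the population field drainage mix: 0.464·536/659 + 0.536·15/141 = 0.434.

0.43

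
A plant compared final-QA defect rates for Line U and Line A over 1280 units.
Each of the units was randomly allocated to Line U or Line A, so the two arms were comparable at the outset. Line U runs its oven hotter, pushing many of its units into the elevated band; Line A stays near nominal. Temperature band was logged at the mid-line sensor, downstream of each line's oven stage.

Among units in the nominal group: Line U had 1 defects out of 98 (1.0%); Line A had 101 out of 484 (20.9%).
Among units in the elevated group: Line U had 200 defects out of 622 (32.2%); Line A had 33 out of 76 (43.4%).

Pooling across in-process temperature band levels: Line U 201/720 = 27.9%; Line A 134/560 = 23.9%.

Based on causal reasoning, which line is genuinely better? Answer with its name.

Line A

Because the line influences in-process temperature band, in-process temperature band is a post-treatment mediator, not a confounder. Stratifying on it would bias the estimate; the causal effect is the crude pooled difference.
Pooled: Line U 27.9% vs Line A 23.9%; Line A is lower overall.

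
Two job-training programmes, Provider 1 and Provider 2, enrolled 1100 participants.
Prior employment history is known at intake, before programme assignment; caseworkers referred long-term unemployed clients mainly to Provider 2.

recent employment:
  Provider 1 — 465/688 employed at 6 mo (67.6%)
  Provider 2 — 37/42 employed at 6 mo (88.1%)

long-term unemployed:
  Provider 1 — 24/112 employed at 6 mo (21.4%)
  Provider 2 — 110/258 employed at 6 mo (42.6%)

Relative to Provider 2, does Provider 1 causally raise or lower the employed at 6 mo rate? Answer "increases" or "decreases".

decreases

Prior employment history satisfies the back-door criterion: it is not a descendant of the programme, and it blocks the spurious path from programme to outcome. Adjusting for it (i.e., using the within-prior employment history rates) gives the causal effect.
Within each level — recent employment: 67.6% vs 88.1%; long-term unemployed: 21.4% vs 42.6% — Provider 2 is higher every time.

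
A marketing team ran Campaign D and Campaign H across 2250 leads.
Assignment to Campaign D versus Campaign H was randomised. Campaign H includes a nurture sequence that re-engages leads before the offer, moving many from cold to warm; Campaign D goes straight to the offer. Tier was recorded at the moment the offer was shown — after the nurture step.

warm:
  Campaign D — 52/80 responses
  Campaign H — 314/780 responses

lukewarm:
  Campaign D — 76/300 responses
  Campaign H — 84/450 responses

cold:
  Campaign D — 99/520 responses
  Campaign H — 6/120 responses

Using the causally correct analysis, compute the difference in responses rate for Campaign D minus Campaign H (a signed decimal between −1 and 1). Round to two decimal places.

Engagement tier is downstream of the campaign. One should not condition on a consequence of treatment, so the overall rates are the right comparison.
The causal difference is the pooled difference: 0.252 − 0.299 = -0.047.

-0.05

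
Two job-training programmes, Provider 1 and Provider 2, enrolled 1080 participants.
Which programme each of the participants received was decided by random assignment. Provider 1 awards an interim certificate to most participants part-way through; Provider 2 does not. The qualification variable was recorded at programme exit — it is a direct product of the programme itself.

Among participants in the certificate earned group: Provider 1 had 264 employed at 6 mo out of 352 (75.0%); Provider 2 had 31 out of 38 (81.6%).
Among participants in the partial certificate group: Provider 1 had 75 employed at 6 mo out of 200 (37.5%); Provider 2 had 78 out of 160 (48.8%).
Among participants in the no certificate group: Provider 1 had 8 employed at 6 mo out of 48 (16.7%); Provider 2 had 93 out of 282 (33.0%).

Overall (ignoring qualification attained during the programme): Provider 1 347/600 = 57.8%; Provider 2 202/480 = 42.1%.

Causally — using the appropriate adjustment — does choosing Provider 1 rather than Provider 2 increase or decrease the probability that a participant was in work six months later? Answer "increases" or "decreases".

Provider 2 is higher inside every qualification attained during the programme stratum but Provider 1 is higher in aggregate. Whether to stratify depends on how qualification attained during the programme relates to the programme.
Qualification attained during the programme is recorded after the programme and is itself shifted by it — it sits on the causal path from programme to outcome. Conditioning on a mediator would strip out part of the effect we want; the pooled comparison gives the total causal effect.
Pooled: Provider 1 57.8% vs Provider 2 42.1%; Provider 1 is higher overall.

increases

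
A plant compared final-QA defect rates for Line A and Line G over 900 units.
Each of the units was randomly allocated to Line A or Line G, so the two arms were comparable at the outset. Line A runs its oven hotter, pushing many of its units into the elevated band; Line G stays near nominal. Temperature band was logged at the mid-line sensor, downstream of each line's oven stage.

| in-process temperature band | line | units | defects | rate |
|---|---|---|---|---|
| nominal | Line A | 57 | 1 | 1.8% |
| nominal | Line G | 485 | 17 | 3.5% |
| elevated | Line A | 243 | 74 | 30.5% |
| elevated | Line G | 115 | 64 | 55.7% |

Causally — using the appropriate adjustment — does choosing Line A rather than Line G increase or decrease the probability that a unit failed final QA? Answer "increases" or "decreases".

Within every in-process temperature band level Line A has the lower rate, yet pooled Line G does — Simpson's reversal.
Stratifying would compare lines among units the lines themselves sorted into in-process temperature band groups — a form of selection on an intermediate. The unconditioned pooled rates give the total causal effect.
Pooled: Line A 25.0% vs Line G 13.5%; Line G is lower overall.

increases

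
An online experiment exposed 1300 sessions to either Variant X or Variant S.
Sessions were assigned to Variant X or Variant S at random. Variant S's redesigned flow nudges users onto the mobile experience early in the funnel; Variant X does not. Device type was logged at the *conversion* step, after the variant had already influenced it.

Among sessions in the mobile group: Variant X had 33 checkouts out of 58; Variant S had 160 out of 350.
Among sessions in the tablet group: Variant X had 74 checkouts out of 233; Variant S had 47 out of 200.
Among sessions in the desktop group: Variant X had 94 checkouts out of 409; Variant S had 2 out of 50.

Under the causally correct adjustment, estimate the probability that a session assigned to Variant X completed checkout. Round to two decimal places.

0.29

Stratifying would compare variants among sessions the variants themselves sorted into device type groups — a form of selection on an intermediate. The unconditioned pooled rates give the total causal effect.
So P(outcome | do(Variant X)) is just the pooled rate for Variant X: 201/700 = 0.287.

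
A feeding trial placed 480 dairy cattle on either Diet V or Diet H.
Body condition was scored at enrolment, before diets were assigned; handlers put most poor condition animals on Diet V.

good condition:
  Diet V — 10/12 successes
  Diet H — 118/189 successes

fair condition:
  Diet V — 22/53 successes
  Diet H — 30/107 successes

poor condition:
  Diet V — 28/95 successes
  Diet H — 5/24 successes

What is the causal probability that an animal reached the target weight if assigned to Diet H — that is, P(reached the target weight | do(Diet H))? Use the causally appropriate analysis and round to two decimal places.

0.41

Since starting body condition is a pre-existing factor (not a product of the diet) and it affects the outcome on its own, it is a confounder. The stratified rates, not the pooled rate, identify the causal effect.
Standardising Diet H to the population starting body condition mix: 0.419·118/189 + 0.333·30/107 + 0.248·5/24 = 0.407.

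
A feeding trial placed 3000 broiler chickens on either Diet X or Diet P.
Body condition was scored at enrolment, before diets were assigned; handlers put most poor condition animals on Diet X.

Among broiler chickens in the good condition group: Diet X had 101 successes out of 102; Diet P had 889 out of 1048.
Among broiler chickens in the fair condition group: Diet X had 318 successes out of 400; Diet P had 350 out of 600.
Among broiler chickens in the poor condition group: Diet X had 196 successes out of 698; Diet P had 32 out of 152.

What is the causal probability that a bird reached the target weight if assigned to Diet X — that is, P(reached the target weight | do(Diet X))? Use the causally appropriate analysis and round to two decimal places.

The stratified and pooled comparisons disagree (Diet X wins within each starting body condition; Diet P wins overall), so the answer turns on the causal role of starting body condition.
Starting body condition differs across diets for reasons unrelated to any effect of the diet itself, and it separately predicts the outcome — a classic confounder. We must compare within starting body condition levels.
Standardising Diet X to the population starting body condition mix: 0.383·101/102 + 0.333·318/400 + 0.283·196/698 = 0.724.

0.72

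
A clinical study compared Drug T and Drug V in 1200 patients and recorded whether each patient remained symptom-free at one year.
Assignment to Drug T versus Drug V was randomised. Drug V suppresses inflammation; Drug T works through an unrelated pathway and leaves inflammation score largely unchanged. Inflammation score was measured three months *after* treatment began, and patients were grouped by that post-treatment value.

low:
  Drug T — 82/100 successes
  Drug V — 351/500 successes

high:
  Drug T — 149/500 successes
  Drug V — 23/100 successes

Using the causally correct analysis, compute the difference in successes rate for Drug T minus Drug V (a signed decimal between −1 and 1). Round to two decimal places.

-0.24

Drug T is higher inside every inflammation score stratum but Drug V is higher in aggregate. Whether to stratify depends on how inflammation score relates to the drug.
Because the drug influences inflammation score, inflammation score is a post-treatment mediator, not a confounder. Stratifying on it would bias the estimate; the causal effect is the crude pooled difference.
The causal difference is the pooled difference: 0.385 − 0.623 = -0.238.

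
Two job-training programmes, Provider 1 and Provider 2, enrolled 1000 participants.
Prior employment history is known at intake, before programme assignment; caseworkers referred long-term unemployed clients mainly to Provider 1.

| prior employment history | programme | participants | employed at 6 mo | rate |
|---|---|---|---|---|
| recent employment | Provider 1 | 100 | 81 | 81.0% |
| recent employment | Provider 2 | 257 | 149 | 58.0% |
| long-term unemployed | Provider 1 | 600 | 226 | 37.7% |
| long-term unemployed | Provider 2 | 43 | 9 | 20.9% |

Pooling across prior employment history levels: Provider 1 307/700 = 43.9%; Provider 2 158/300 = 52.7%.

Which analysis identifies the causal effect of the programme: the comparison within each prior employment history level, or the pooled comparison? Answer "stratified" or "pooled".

The prior employment history-specific comparison favours Provider 1 throughout, but the pooled figures favour Provider 2. The question is whether to condition on prior employment history.
Prior employment history is set before the programme has any effect — it is not caused by the programme — and it independently drives the outcome. That makes it a confounder, so the causal comparison is within prior employment history levels.
Within each level — recent employment: 81.0% vs 58.0%; long-term unemployed: 37.7% vs 20.9% — Provider 1 is higher every time.

stratified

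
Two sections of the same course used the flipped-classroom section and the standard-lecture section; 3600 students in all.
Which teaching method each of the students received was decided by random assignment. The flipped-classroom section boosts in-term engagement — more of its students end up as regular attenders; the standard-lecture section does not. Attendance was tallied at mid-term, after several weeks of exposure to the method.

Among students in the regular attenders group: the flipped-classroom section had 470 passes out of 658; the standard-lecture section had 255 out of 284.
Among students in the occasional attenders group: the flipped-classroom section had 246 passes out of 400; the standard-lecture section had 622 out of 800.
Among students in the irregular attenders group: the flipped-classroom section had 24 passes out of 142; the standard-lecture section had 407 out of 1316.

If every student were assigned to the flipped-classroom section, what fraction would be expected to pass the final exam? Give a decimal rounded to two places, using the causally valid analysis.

Stratifying would compare teaching methods among students the teaching methods themselves sorted into mid-term attendance groups — a form of selection on an intermediate. The unconditioned pooled rates give the total causal effect.
So P(outcome | do(the flipped-classroom section)) is just the pooled rate for the flipped-classroom section: 740/1200 = 0.617.

0.62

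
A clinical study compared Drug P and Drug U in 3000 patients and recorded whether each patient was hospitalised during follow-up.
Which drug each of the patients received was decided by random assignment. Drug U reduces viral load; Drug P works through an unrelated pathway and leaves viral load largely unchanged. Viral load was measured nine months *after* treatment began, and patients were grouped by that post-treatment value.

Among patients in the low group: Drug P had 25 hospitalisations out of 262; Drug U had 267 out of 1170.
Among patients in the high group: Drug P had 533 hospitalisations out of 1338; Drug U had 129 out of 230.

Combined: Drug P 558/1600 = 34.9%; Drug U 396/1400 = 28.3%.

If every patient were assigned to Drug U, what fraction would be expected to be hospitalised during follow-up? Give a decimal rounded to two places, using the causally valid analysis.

Within every viral load level Drug P has the lower rate, yet pooled Drug U does — Simpson's reversal.
The distribution of viral load is itself part of what the drug does — it is an intermediate outcome. Holding it fixed would remove that part of the effect; the total effect is the pooled difference.
So P(outcome | do(Drug U)) is just the pooled rate for Drug U: 396/1400 = 0.283.

0.28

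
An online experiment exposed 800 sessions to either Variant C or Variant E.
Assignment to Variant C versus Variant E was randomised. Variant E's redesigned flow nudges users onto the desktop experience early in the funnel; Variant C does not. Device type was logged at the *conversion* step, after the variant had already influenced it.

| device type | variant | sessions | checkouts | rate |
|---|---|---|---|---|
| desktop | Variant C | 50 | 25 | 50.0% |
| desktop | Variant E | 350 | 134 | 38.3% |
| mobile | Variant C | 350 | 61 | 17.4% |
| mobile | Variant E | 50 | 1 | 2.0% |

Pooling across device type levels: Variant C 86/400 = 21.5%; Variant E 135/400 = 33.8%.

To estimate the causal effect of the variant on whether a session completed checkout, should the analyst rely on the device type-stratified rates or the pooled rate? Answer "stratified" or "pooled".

The distribution of device type is itself part of what the variant does — it is an intermediate outcome. Holding it fixed would remove that part of the effect; the total effect is the pooled difference.
Pooled: Variant C 21.5% vs Variant E 33.8%; Variant E is higher overall.

pooled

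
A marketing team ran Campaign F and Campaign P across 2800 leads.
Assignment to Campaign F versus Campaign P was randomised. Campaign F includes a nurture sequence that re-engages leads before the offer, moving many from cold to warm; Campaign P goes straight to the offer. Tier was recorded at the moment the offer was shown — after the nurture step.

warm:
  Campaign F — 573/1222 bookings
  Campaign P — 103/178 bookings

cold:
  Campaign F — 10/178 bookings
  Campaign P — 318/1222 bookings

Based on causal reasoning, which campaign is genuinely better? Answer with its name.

Campaign F

The stratified and pooled comparisons disagree (Campaign P wins within each engagement tier; Campaign F wins overall), so the answer turns on the causal role of engagement tier.
Stratifying would compare campaigns among leads the campaigns themselves sorted into engagement tier groups — a form of selection on an intermediate. The unconditioned pooled rates give the total causal effect.
Pooled: Campaign F 41.6% vs Campaign P 30.1%; Campaign F is higher overall.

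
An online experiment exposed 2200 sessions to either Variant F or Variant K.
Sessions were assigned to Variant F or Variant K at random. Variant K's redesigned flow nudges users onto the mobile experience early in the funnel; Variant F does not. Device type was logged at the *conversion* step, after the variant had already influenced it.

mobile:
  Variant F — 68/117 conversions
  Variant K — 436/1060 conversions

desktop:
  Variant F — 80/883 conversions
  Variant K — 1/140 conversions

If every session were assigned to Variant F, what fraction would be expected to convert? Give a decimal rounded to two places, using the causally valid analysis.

The distribution of device type is itself part of what the variant does — it is an intermediate outcome. Holding it fixed would remove that part of the effect; the total effect is the pooled difference.
So P(outcome | do(Variant F)) is just the pooled rate for Variant F: 148/1000 = 0.148.

0.15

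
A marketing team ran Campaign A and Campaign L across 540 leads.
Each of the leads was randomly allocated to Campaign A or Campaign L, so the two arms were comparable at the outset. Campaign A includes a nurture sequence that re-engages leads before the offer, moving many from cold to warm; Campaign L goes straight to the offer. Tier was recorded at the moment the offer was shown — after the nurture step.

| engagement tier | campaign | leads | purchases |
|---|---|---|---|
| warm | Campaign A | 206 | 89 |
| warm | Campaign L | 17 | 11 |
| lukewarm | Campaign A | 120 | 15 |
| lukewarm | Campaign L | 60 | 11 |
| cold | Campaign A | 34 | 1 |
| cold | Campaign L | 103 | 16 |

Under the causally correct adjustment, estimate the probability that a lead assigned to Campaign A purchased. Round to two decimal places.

The stratified and pooled comparisons disagree (Campaign L wins within each engagement tier; Campaign A wins overall), so the answer turns on the causal role of engagement tier.
Because the campaign influences engagement tier, engagement tier is a post-treatment mediator, not a confounder. Stratifying on it would bias the estimate; the causal effect is the crude pooled difference.
So P(outcome | do(Campaign A)) is just the pooled rate for Campaign A: 105/360 = 0.292.

0.29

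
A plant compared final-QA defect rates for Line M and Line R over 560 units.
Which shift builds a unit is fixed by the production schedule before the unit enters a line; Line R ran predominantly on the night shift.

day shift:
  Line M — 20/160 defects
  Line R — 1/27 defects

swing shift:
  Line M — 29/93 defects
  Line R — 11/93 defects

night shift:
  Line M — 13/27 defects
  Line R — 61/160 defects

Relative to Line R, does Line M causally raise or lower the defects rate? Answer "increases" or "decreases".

Shift satisfies the back-door criterion: it is not a descendant of the line, and it blocks the spurious path from line to outcome. Adjusting for it (i.e., using the within-shift rates) gives the causal effect.
Within each level — day shift: 12.5% vs 3.7%; swing shift: 31.2% vs 11.8%; night shift: 48.1% vs 38.1% — Line R is lower every time.

increases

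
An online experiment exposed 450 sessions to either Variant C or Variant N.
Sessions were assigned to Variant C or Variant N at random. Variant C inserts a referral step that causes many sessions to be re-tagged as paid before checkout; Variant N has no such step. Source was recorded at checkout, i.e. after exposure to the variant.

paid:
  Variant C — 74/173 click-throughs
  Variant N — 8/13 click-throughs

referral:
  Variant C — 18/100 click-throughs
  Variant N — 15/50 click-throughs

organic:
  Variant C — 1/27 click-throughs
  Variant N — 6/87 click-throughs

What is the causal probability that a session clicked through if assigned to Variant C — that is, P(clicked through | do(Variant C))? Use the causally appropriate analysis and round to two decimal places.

0.31

The distribution of traffic source is itself part of what the variant does — it is an intermediate outcome. Holding it fixed would remove that part of the effect; the total effect is the pooled difference.
So P(outcome | do(Variant C)) is just the pooled rate for Variant C: 93/300 = 0.310.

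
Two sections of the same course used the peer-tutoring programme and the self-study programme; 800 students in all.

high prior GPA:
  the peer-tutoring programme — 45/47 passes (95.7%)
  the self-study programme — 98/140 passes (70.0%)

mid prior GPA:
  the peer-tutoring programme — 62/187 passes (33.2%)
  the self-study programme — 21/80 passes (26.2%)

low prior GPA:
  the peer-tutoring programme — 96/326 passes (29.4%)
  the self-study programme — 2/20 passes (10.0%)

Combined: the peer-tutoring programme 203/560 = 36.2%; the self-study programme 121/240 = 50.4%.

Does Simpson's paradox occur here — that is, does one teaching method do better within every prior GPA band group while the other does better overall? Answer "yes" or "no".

yes

Within each prior GPA band level (high prior GPA 95.7% vs 70.0%; mid prior GPA 33.2% vs 26.2%; low prior GPA 29.4% vs 10.0%), the peer-tutoring programme has the higher rate every time. Pooled: 36.2% vs 50.4% — the self-study programme has the higher rate overall. The two comparisons disagree.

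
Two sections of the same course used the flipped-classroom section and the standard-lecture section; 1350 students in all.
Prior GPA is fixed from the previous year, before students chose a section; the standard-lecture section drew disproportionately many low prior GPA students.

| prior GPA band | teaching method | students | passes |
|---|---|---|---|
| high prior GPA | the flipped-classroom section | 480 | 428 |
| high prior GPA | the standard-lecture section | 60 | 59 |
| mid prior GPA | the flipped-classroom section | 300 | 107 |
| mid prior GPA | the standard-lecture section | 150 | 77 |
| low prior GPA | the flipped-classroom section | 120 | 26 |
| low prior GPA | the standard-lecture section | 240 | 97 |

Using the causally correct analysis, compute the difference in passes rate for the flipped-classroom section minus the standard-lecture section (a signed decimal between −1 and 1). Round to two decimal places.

-0.14

The stratified and pooled comparisons disagree (the standard-lecture section wins within each prior GPA band; the flipped-classroom section wins overall), so the answer turns on the causal role of prior GPA band.
Since prior GPA band is a pre-existing factor (not a product of the teaching method) and it affects the outcome on its own, it is a confounder. The stratified rates, not the pooled rate, identify the causal effect.
Adjusting over the population distribution of prior GPA band: 0.400·(0.892−0.983) + 0.333·(0.357−0.513) + 0.267·(0.217−0.404) = -0.139.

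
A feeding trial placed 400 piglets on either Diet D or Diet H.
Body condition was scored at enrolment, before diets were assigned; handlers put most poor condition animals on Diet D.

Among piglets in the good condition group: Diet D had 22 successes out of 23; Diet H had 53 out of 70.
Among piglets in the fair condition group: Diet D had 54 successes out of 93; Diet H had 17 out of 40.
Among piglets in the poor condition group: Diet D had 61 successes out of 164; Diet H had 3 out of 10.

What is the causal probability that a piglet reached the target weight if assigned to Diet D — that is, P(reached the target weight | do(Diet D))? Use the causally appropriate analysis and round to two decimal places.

0.58

Starting body condition differs across diets for reasons unrelated to any effect of the diet itself, and it separately predicts the outcome — a classic confounder. We must compare within starting body condition levels.
Standardising Diet D to the population starting body condition mix: 0.233·22/23 + 0.333·54/93 + 0.435·61/164 = 0.577.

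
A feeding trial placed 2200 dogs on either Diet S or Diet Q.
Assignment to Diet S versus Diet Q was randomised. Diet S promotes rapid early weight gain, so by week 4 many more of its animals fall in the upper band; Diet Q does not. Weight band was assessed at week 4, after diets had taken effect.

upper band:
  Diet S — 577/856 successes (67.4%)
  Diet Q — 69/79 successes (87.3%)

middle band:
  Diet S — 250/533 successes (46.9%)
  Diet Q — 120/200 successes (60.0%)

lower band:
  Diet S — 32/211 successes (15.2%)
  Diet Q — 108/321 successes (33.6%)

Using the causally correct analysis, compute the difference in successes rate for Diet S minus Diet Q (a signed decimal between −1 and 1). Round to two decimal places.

Week-4 weight band lies on the pathway diet → week-4 weight band → outcome, so adjusting for it blocks the indirect effect. For the total causal effect of diet, use the unadjusted pooled rates.
The causal difference is the pooled difference: 0.537 − 0.495 = +0.042.

+0.04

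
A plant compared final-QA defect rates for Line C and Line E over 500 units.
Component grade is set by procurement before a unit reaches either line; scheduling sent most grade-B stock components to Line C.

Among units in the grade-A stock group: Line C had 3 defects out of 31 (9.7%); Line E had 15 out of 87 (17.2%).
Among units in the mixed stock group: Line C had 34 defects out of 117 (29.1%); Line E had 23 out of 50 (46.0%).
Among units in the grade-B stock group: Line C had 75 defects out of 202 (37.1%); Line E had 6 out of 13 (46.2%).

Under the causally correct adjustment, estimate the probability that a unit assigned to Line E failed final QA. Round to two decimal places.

The imbalance in component grade arose from how units were allocated, not from anything the line did; and component grade independently affects the outcome. The pooled gap is confounded — condition on component grade.
Standardising Line E to the population component grade mix: 0.236·15/87 + 0.334·23/50 + 0.430·6/13 = 0.393.

0.39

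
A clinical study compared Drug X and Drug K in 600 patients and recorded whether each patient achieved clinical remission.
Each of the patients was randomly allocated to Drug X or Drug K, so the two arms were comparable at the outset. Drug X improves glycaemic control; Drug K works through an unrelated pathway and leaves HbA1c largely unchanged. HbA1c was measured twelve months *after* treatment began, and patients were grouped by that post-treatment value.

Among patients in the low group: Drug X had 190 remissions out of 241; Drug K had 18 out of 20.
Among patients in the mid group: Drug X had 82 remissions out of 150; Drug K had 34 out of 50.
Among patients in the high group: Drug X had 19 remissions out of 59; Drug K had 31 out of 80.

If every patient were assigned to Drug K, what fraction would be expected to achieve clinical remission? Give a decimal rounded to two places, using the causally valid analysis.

0.55

The stratified and pooled comparisons disagree (Drug K wins within each HbA1c; Drug X wins overall), so the answer turns on the causal role of HbA1c.
HbA1c is recorded after the drug and is itself shifted by it — it sits on the causal path from drug to outcome. Conditioning on a mediator would strip out part of the effect we want; the pooled comparison gives the total causal effect.
So P(outcome | do(Drug K)) is just the pooled rate for Drug K: 83/150 = 0.553.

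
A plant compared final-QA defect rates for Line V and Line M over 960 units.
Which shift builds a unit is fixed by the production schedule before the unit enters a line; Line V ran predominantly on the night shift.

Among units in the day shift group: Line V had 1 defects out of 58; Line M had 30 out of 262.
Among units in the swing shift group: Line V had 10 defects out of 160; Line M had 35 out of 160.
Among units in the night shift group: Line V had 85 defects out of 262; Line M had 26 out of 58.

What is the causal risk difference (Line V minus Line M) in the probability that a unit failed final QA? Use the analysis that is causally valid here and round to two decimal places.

Here shift is a common cause — it drives both which line a case falls under and the outcome. The crude comparison mixes populations; the stratum-specific rates are the causally relevant ones.
Adjusting over the population distribution of shift: 0.333·(0.017−0.115) + 0.333·(0.062−0.219) + 0.333·(0.324−0.448) = -0.126.

-0.13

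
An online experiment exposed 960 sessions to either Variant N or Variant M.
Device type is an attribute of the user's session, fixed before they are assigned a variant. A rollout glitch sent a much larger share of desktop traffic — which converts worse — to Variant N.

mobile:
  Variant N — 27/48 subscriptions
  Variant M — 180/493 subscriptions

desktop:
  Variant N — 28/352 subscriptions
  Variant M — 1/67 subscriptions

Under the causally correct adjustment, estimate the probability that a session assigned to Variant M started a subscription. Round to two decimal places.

Within every device type level Variant N has the higher rate, yet pooled Variant M does — Simpson's reversal.
Since device type is a pre-existing factor (not a product of the variant) and it affects the outcome on its own, it is a confounder. The stratified rates, not the pooled rate, identify the causal effect.
Standardising Variant M to the population device type mix: 0.564·180/493 + 0.436·1/67 = 0.212.

0.21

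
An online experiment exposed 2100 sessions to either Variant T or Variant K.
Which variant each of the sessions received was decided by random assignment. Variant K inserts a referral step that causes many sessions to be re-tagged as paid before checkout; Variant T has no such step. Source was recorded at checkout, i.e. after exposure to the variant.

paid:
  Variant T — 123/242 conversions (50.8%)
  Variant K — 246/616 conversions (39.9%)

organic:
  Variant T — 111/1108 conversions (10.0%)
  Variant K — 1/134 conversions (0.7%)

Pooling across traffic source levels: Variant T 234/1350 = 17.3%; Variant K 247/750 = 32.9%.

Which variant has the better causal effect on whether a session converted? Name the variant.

Variant K

The traffic source-specific comparison favours Variant T throughout, but the pooled figures favour Variant K. The question is whether to condition on traffic source.
The distribution of traffic source is itself part of what the variant does — it is an intermediate outcome. Holding it fixed would remove that part of the effect; the total effect is the pooled difference.
Pooled: Variant T 17.3% vs Variant K 32.9%; Variant K is higher overall.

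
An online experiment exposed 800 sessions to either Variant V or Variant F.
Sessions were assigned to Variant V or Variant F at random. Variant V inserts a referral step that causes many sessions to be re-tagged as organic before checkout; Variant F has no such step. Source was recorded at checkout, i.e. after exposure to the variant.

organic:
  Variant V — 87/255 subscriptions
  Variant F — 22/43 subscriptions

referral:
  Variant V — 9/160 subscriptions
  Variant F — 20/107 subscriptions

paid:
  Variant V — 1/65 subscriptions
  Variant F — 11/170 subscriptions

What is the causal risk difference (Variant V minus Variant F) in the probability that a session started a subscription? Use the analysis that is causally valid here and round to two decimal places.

+0.04

Stratifying would compare variants among sessions the variants themselves sorted into traffic source groups — a form of selection on an intermediate. The unconditioned pooled rates give the total causal effect.
The causal difference is the pooled difference: 0.202 − 0.166 = +0.036.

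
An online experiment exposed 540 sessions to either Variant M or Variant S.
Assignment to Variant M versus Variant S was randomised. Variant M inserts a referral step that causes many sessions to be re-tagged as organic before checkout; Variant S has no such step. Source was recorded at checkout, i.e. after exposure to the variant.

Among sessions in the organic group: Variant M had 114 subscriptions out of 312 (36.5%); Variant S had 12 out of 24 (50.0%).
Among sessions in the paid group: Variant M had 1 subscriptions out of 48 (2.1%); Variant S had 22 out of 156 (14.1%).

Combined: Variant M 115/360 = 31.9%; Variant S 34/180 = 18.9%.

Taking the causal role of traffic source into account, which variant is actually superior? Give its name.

Variant M

Traffic source is recorded after the variant and is itself shifted by it — it sits on the causal path from variant to outcome. Conditioning on a mediator would strip out part of the effect we want; the pooled comparison gives the total causal effect.
Pooled: Variant M 31.9% vs Variant S 18.9%; Variant M is higher overall.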